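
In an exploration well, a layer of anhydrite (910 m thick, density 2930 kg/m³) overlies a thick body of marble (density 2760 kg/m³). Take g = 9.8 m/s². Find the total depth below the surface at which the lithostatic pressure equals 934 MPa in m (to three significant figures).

Pressure at base of upper layers: 2930×9.8×910 = 2.613×10^7 Pa = 26.13 MPa
Remaining pressure to be supplied by marble: 9.340×10^8 − 2.613×10^7 = 9.079×10^8 Pa
Additional depth in marble = 9.079×10^8 Pa / (2760 kg/m³ × 9.8 m/s²) = 33565 m
Total depth = 910 m + 33565 m = 34475 m

34500 m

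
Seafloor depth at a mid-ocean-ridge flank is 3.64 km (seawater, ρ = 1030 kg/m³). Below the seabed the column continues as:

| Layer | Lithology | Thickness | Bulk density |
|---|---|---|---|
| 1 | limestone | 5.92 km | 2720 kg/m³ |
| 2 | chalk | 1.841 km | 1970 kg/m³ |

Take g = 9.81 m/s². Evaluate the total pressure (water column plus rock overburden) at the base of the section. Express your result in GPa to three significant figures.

seawater: 1030 kg/m³ × 9.81 m/s² × 3640 m = 3.678×10^7 Pa = 0.03678 GPa
limestone: 2720 kg/m³ × 9.81 m/s² × 5920 m = 1.580×10^8 Pa = 0.1580 GPa
chalk: 1970 kg/m³ × 9.81 m/s² × 1841 m = 3.558×10^7 Pa = 0.03558 GPa
Total = 0.03678 + 0.1580 + 0.03558 = 0.23032 GPa

0.230 GPa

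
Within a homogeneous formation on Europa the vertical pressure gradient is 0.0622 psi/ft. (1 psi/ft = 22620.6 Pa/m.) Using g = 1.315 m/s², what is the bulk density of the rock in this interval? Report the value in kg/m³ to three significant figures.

1070 kg/m³

ρ = (dP/dz)/g = 0.0622 psi/ft / 1.315 m/s² = 1407.0 Pa/m / 1.315 m/s² = 1070.0 kg/m³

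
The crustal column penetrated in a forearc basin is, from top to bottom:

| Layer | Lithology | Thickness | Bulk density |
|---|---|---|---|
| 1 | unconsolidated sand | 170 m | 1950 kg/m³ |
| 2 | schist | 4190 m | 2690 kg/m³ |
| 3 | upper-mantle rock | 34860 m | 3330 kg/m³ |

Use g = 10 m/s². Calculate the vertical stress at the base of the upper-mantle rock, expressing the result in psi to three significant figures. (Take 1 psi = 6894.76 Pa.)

185000 psi

unconsolidated sand: 1950 kg/m³ × 10 m/s² × 170 m = 3.315×10^6 Pa = 480.8 psi
schist: 2690 kg/m³ × 10 m/s² × 4190 m = 1.127×10^8 Pa = 16347 psi
upper-mantle rock: 3330 kg/m³ × 10 m/s² × 34860 m = 1.161×10^9 Pa = 1.684×10^5 psi
Total = 480.8 + 16347 + 1.684×10^5 = 1.8519×10^5 psi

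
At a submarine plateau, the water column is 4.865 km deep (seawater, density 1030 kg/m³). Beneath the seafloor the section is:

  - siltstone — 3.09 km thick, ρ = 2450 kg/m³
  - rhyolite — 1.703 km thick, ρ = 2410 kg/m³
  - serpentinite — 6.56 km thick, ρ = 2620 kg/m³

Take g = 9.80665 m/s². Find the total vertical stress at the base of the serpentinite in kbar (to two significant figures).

seawater: 1030 kg/m³ × 9.80665 m/s² × 4865 m = 4.914×10^7 Pa = 0.4914 kbar
siltstone: 2450 kg/m³ × 9.80665 m/s² × 3090 m = 7.424×10^7 Pa = 0.7424 kbar
rhyolite: 2410 kg/m³ × 9.80665 m/s² × 1703 m = 4.025×10^7 Pa = 0.4025 kbar
serpentinite: 2620 kg/m³ × 9.80665 m/s² × 6560 m = 1.685×10^8 Pa = 1.685 kbar
Total = 0.4914 + 0.7424 + 0.4025 + 1.685 = 3.3218 kbar

3.3 kbar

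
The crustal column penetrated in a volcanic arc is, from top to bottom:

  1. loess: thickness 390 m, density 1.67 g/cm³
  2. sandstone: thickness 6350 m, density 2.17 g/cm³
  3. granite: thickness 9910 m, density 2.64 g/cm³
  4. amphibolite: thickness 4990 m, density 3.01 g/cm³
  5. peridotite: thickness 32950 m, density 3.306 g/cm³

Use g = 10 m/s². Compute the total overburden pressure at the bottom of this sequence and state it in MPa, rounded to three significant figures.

1650 MPa

loess: 1670 kg/m³ × 10 m/s² × 390 m = 6.513×10^6 Pa = 6.513 MPa
sandstone: 2170 kg/m³ × 10 m/s² × 6350 m = 1.378×10^8 Pa = 137.8 MPa
granite: 2640 kg/m³ × 10 m/s² × 9910 m = 2.616×10^8 Pa = 261.6 MPa
amphibolite: 3010 kg/m³ × 10 m/s² × 4990 m = 1.502×10^8 Pa = 150.2 MPa
peridotite: 3306 kg/m³ × 10 m/s² × 32950 m = 1.089×10^9 Pa = 1089 MPa
Total = 6.513 + 137.8 + 261.6 + 150.2 + 1089 = 1645.5 MPa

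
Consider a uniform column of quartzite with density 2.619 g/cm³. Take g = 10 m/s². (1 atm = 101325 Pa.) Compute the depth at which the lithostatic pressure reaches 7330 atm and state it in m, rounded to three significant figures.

28400 m

h = P/(ρg) = 7330 atm / (2619 kg/m³ × 10 m/s²) = 7.427×10^8 Pa / 26190 Pa/m = 28359 m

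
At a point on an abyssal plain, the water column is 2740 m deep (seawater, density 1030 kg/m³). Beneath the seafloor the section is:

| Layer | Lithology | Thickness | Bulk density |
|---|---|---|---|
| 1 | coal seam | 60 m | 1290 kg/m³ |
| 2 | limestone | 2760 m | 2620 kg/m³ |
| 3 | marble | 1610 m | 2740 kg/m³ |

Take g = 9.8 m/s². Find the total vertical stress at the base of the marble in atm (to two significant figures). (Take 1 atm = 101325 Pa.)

seawater: 1030 kg/m³ × 9.8 m/s² × 2740 m = 2.766×10^7 Pa = 273.0 atm
coal seam: 1290 kg/m³ × 9.8 m/s² × 60 m = 7.585×10^5 Pa = 7.486 atm
limestone: 2620 kg/m³ × 9.8 m/s² × 2760 m = 7.087×10^7 Pa = 699.4 atm
marble: 2740 kg/m³ × 9.8 m/s² × 1610 m = 4.323×10^7 Pa = 426.7 atm
Total = 273.0 + 7.486 + 699.4 + 426.7 = 1406.5 atm

1400 atm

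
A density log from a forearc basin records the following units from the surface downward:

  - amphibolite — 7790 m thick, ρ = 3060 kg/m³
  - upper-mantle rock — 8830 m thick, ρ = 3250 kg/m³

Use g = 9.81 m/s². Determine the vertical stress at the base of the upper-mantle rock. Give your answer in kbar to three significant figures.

amphibolite: 3060 kg/m³ × 9.81 m/s² × 7790 m = 2.338×10^8 Pa = 2.338 kbar
upper-mantle rock: 3250 kg/m³ × 9.81 m/s² × 8830 m = 2.815×10^8 Pa = 2.815 kbar
Total = 2.338 + 2.815 = 5.1537 kbar

5.15 kbar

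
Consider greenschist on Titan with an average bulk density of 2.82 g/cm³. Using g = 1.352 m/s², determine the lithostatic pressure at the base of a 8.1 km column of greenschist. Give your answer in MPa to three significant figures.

30.9 MPa

greenschist: 2820 kg/m³ × 1.352 m/s² × 8100 m = 3.088×10^7 Pa = 30.88 MPa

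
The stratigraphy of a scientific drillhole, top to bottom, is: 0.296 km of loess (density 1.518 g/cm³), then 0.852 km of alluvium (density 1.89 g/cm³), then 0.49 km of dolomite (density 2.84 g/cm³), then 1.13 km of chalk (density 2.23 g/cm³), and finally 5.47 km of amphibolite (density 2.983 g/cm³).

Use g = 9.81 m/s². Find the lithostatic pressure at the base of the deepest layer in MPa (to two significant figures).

220 MPa

loess: 1518 kg/m³ × 9.81 m/s² × 296 m = 4.408×10^6 Pa = 4.408 MPa
alluvium: 1890 kg/m³ × 9.81 m/s² × 852 m = 1.580×10^7 Pa = 15.80 MPa
dolomite: 2840 kg/m³ × 9.81 m/s² × 490 m = 1.365×10^7 Pa = 13.65 MPa
chalk: 2230 kg/m³ × 9.81 m/s² × 1130 m = 2.472×10^7 Pa = 24.72 MPa
amphibolite: 2983 kg/m³ × 9.81 m/s² × 5470 m = 1.601×10^8 Pa = 160.1 MPa
Total = 4.408 + 15.80 + 13.65 + 24.72 + 160.1 = 218.65 MPa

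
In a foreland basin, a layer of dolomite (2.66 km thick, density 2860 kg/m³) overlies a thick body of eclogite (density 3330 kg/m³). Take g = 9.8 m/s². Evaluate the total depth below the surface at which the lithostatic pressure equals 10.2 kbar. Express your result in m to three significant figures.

Pressure at base of upper layers: 2860×9.8×2660 = 7.455×10^7 Pa = 0.7455 kbar
Remaining pressure to be supplied by eclogite: 1.020×10^9 − 7.455×10^7 = 9.454×10^8 Pa
Additional depth in eclogite = 9.454×10^8 Pa / (3330 kg/m³ × 9.8 m/s²) = 28971 m
Total depth = 2660 m + 28971 m = 31631 m

31600 m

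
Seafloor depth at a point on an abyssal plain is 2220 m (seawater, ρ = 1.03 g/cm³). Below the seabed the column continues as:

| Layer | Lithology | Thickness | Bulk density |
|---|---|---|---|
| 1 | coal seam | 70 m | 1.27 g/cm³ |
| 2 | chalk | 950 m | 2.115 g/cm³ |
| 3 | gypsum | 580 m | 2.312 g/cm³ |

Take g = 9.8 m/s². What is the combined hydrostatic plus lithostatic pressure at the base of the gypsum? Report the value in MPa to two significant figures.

seawater: 1030 kg/m³ × 9.8 m/s² × 2220 m = 2.241×10^7 Pa = 22.41 MPa
coal seam: 1270 kg/m³ × 9.8 m/s² × 70 m = 8.712×10^5 Pa = 0.8712 MPa
chalk: 2115 kg/m³ × 9.8 m/s² × 950 m = 1.969×10^7 Pa = 19.69 MPa
gypsum: 2312 kg/m³ × 9.8 m/s² × 580 m = 1.314×10^7 Pa = 13.14 MPa
Total = 22.41 + 0.8712 + 19.69 + 13.14 = 56.112 MPa

56 MPa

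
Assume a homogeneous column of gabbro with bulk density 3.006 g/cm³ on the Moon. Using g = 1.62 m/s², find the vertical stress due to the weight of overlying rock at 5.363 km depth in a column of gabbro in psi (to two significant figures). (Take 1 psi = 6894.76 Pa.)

3800 psi

gabbro: 3006 kg/m³ × 1.62 m/s² × 5363 m = 2.612×10^7 Pa = 3788 psi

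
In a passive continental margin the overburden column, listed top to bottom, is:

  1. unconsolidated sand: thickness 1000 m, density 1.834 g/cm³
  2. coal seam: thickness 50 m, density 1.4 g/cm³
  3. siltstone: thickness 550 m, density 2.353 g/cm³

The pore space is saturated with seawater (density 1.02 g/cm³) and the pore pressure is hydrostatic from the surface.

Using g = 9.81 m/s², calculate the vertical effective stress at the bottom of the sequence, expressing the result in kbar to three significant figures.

Overburden (lithostatic) stress σ_v:
unconsolidated sand: 1834 kg/m³ × 9.81 m/s² × 1000 m = 1.799×10^7 Pa = 17.99 MPa
coal seam: 1400 kg/m³ × 9.81 m/s² × 50 m = 6.867×10^5 Pa = 0.6867 MPa
siltstone: 2353 kg/m³ × 9.81 m/s² × 550 m = 1.270×10^7 Pa = 12.70 MPa
Total = 17.99 + 0.6867 + 12.70 = 31.374 MPa
Pore pressure P_p = 1020 kg/m³ × 9.81 m/s² × 1600 m = 1.601×10^7 Pa = 16.01 MPa
Effective stress σ' = σ_v − P_p = 31.37 − 16.01 = 15.364 MPa = 0.15364 kbar

0.154 kbar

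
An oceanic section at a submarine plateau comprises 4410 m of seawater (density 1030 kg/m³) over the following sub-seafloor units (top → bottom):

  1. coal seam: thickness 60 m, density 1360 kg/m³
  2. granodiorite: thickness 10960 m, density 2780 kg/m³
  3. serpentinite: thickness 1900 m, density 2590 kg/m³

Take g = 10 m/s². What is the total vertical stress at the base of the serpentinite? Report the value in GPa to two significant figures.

0.40 GPa

seawater: 1030 kg/m³ × 10 m/s² × 4410 m = 4.542×10^7 Pa = 0.04542 GPa
coal seam: 1360 kg/m³ × 10 m/s² × 60 m = 8.160×10^5 Pa = 8.160×10^-4 GPa
granodiorite: 2780 kg/m³ × 10 m/s² × 10960 m = 3.047×10^8 Pa = 0.3047 GPa
serpentinite: 2590 kg/m³ × 10 m/s² × 1900 m = 4.921×10^7 Pa = 0.04921 GPa
Total = 0.04542 + 8.160×10^-4 + 0.3047 + 0.04921 = 0.40014 GPa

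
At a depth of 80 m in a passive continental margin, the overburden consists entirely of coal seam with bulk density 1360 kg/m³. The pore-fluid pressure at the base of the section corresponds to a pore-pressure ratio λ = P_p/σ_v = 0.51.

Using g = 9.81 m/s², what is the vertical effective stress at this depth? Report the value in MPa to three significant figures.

0.523 MPa

Overburden (lithostatic) stress σ_v:
coal seam: 1360 kg/m³ × 9.81 m/s² × 80 m = 1.067×10^6 Pa = 1.067 MPa
Pore pressure P_p = λ·σ_v = 0.51 × 1.067 MPa = 0.5443 MPa
Effective stress σ' = σ_v − P_p = 1.067 − 0.5443 = 0.52299 MPa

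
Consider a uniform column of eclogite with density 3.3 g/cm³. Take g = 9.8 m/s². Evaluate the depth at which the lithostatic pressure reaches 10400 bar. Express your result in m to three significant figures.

h = P/(ρg) = 10400 bar / (3300 kg/m³ × 9.8 m/s²) = 1.040×10^9 Pa / 32340 Pa/m = 32158 m

32200 m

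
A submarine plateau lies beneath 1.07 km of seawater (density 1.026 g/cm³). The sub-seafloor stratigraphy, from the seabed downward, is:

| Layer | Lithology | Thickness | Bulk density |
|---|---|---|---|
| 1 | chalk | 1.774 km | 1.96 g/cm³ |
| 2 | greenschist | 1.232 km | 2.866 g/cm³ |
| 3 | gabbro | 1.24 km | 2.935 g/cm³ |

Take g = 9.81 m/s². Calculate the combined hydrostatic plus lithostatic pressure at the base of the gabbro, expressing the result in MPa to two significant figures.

seawater: 1026 kg/m³ × 9.81 m/s² × 1070 m = 1.077×10^7 Pa = 10.77 MPa
chalk: 1960 kg/m³ × 9.81 m/s² × 1774 m = 3.411×10^7 Pa = 34.11 MPa
greenschist: 2866 kg/m³ × 9.81 m/s² × 1232 m = 3.464×10^7 Pa = 34.64 MPa
gabbro: 2935 kg/m³ × 9.81 m/s² × 1240 m = 3.570×10^7 Pa = 35.70 MPa
Total = 10.77 + 34.11 + 34.64 + 35.70 = 115.22 MPa

120 MPa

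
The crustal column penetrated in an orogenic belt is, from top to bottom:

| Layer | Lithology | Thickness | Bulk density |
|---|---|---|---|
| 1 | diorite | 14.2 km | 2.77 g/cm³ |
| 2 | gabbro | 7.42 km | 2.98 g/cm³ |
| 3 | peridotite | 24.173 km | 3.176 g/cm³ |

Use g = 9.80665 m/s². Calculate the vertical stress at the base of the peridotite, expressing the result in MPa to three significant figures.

1360 MPa

diorite: 2770 kg/m³ × 9.80665 m/s² × 14200 m = 3.857×10^8 Pa = 385.7 MPa
gabbro: 2980 kg/m³ × 9.80665 m/s² × 7420 m = 2.168×10^8 Pa = 216.8 MPa
peridotite: 3176 kg/m³ × 9.80665 m/s² × 24173 m = 7.529×10^8 Pa = 752.9 MPa
Total = 385.7 + 216.8 + 752.9 = 1355.5 MPa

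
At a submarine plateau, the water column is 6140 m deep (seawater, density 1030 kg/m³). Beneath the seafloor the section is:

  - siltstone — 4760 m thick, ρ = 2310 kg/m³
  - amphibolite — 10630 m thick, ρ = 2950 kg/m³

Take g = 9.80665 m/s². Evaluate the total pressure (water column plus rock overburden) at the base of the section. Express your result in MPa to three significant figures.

seawater: 1030 kg/m³ × 9.80665 m/s² × 6140 m = 6.202×10^7 Pa = 62.02 MPa
siltstone: 2310 kg/m³ × 9.80665 m/s² × 4760 m = 1.078×10^8 Pa = 107.8 MPa
amphibolite: 2950 kg/m³ × 9.80665 m/s² × 10630 m = 3.075×10^8 Pa = 307.5 MPa
Total = 62.02 + 107.8 + 307.5 = 477.37 MPa

477 MPa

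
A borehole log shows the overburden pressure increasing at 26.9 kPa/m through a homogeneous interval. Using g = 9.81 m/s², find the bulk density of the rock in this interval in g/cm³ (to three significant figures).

2.74 g/cm³

ρ = (dP/dz)/g = 26.9 kPa/m / 9.81 m/s² = 26900 Pa/m / 9.81 m/s² = 2742.1 kg/m³
= 2.742 g/cm³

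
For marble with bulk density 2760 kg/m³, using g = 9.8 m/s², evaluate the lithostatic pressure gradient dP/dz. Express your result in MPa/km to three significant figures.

dP/dz = ρg = 2760 kg/m³ × 9.8 m/s² = 27048 Pa/m
= 27048 Pa/m × (1 MPa/km / 1000.0 Pa/m) = 27.048 MPa/km

27.0 MPa/km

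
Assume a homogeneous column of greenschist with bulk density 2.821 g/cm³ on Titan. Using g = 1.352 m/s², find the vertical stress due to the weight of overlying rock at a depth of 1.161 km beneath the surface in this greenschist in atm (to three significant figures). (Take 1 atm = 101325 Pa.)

43.7 atm

greenschist: 2821 kg/m³ × 1.352 m/s² × 1161 m = 4.428×10^6 Pa = 43.70 atm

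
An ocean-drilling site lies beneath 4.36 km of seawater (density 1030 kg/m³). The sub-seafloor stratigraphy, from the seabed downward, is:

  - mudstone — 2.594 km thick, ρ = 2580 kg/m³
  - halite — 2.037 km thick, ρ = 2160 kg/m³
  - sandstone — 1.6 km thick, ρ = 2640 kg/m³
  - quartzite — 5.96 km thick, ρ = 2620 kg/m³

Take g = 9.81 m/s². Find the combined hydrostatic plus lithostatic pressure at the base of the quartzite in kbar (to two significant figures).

seawater: 1030 kg/m³ × 9.81 m/s² × 4360 m = 4.405×10^7 Pa = 0.4405 kbar
mudstone: 2580 kg/m³ × 9.81 m/s² × 2594 m = 6.565×10^7 Pa = 0.6565 kbar
halite: 2160 kg/m³ × 9.81 m/s² × 2037 m = 4.316×10^7 Pa = 0.4316 kbar
sandstone: 2640 kg/m³ × 9.81 m/s² × 1600 m = 4.144×10^7 Pa = 0.4144 kbar
quartzite: 2620 kg/m³ × 9.81 m/s² × 5960 m = 1.532×10^8 Pa = 1.532 kbar
Total = 0.4405 + 0.6565 + 0.4316 + 0.4144 + 1.532 = 3.4749 kbar

3.5 kbar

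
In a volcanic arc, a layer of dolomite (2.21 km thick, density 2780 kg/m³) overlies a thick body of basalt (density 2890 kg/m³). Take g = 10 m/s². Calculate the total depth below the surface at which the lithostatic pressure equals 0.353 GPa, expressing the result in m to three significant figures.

Pressure at base of upper layers: 2780×10×2210 = 6.144×10^7 Pa = 0.06144 GPa
Remaining pressure to be supplied by basalt: 3.530×10^8 − 6.144×10^7 = 2.916×10^8 Pa
Additional depth in basalt = 2.916×10^8 Pa / (2890 kg/m³ × 10 m/s²) = 10089 m
Total depth = 2210 m + 10089 m = 12299 m

12300 m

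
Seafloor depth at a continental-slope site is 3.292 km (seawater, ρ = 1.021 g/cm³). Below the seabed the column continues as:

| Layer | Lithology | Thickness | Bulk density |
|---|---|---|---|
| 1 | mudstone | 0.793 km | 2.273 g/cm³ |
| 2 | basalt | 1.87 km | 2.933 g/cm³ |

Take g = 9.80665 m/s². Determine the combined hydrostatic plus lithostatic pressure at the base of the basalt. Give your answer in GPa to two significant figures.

0.10 GPa

seawater: 1021 kg/m³ × 9.80665 m/s² × 3292 m = 3.296×10^7 Pa = 0.03296 GPa
mudstone: 2273 kg/m³ × 9.80665 m/s² × 793 m = 1.768×10^7 Pa = 0.01768 GPa
basalt: 2933 kg/m³ × 9.80665 m/s² × 1870 m = 5.379×10^7 Pa = 0.05379 GPa
Total = 0.03296 + 0.01768 + 0.05379 = 0.10442 GPa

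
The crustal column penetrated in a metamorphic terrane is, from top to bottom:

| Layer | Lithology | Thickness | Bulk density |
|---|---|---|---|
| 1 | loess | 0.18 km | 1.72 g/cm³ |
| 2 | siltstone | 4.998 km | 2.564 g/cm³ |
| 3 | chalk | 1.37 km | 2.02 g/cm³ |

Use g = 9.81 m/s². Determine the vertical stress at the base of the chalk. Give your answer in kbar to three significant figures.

1.56 kbar

loess: 1720 kg/m³ × 9.81 m/s² × 180 m = 3.037×10^6 Pa = 0.03037 kbar
siltstone: 2564 kg/m³ × 9.81 m/s² × 4998 m = 1.257×10^8 Pa = 1.257 kbar
chalk: 2020 kg/m³ × 9.81 m/s² × 1370 m = 2.715×10^7 Pa = 0.2715 kbar
Total = 0.03037 + 1.257 + 0.2715 = 1.5590 kbar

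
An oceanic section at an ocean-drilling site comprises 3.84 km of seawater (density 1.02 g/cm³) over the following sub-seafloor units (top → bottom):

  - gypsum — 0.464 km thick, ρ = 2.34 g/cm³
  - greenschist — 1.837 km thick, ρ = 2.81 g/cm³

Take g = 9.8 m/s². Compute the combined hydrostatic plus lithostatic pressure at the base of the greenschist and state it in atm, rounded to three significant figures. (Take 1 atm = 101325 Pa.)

983 atm

seawater: 1020 kg/m³ × 9.8 m/s² × 3840 m = 3.838×10^7 Pa = 378.8 atm
gypsum: 2340 kg/m³ × 9.8 m/s² × 464 m = 1.064×10^7 Pa = 105.0 atm
greenschist: 2810 kg/m³ × 9.8 m/s² × 1837 m = 5.059×10^7 Pa = 499.3 atm
Total = 378.8 + 105.0 + 499.3 = 983.10 atm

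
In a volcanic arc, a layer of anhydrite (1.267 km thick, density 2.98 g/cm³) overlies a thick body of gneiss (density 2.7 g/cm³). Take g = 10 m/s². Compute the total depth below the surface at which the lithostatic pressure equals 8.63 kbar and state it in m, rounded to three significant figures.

Pressure at base of upper layers: 2980×10×1267 = 3.776×10^7 Pa = 0.3776 kbar
Remaining pressure to be supplied by gneiss: 8.630×10^8 − 3.776×10^7 = 8.252×10^8 Pa
Additional depth in gneiss = 8.252×10^8 Pa / (2700 kg/m³ × 10 m/s²) = 30565 m
Total depth = 1267 m + 30565 m = 31832 m

31800 m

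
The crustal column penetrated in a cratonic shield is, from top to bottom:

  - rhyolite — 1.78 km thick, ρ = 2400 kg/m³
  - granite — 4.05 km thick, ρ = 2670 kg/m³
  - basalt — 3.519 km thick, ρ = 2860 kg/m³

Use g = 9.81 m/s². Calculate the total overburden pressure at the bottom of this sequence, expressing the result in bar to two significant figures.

2500 bar

rhyolite: 2400 kg/m³ × 9.81 m/s² × 1780 m = 4.191×10^7 Pa = 419.1 bar
granite: 2670 kg/m³ × 9.81 m/s² × 4050 m = 1.061×10^8 Pa = 1061 bar
basalt: 2860 kg/m³ × 9.81 m/s² × 3519 m = 9.873×10^7 Pa = 987.3 bar
Total = 419.1 + 1061 + 987.3 = 2467.2 bar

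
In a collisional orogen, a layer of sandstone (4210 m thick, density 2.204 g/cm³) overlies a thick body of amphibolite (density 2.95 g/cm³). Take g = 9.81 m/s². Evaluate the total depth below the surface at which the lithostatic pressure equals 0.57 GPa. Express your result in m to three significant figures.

20800 m

Pressure at base of upper layers: 2204×9.81×4210 = 9.103×10^7 Pa = 0.09103 GPa
Remaining pressure to be supplied by amphibolite: 5.700×10^8 − 9.103×10^7 = 4.790×10^8 Pa
Additional depth in amphibolite = 4.790×10^8 Pa / (2950 kg/m³ × 9.81 m/s²) = 16551 m
Total depth = 4210 m + 16551 m = 20761 m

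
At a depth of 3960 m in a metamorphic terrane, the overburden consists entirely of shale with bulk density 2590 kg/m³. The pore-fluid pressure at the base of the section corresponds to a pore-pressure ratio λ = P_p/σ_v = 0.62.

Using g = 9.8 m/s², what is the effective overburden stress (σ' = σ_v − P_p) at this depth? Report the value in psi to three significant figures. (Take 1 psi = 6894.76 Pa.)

Overburden (lithostatic) stress σ_v:
shale: 2590 kg/m³ × 9.8 m/s² × 3960 m = 1.005×10^8 Pa = 100.5 MPa
Pore pressure P_p = λ·σ_v = 0.62 × 100.5 MPa = 62.32 MPa
Effective stress σ' = σ_v − P_p = 100.5 − 62.32 = 38.195 MPa = 5539.7 psi

5540 psi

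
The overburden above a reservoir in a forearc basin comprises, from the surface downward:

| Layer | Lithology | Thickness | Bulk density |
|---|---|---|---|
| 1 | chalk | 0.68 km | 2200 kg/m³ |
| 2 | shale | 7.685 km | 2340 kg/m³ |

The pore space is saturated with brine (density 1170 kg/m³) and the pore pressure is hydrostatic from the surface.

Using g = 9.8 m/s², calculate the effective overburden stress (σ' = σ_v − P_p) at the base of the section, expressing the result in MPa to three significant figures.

Overburden (lithostatic) stress σ_v:
chalk: 2200 kg/m³ × 9.8 m/s² × 680 m = 1.466×10^7 Pa = 14.66 MPa
shale: 2340 kg/m³ × 9.8 m/s² × 7685 m = 1.762×10^8 Pa = 176.2 MPa
Total = 14.66 + 176.2 = 190.89 MPa
Pore pressure P_p = 1170 kg/m³ × 9.8 m/s² × 8365 m = 9.591×10^7 Pa = 95.91 MPa
Effective stress σ' = σ_v − P_p = 190.9 − 95.91 = 94.980 MPa

95.0 MPa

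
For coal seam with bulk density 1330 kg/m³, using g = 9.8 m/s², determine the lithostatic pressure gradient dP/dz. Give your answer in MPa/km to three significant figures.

13.0 MPa/km

dP/dz = ρg = 1330 kg/m³ × 9.8 m/s² = 13034 Pa/m
= 13034 Pa/m × (1 MPa/km / 1000.0 Pa/m) = 13.034 MPa/km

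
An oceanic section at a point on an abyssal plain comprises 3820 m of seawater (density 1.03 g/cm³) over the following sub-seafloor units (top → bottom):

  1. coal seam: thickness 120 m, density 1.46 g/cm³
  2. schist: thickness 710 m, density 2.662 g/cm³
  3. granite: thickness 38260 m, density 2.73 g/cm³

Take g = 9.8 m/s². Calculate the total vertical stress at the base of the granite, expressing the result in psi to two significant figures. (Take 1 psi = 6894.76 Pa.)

seawater: 1030 kg/m³ × 9.8 m/s² × 3820 m = 3.856×10^7 Pa = 5593 psi
coal seam: 1460 kg/m³ × 9.8 m/s² × 120 m = 1.717×10^6 Pa = 249.0 psi
schist: 2662 kg/m³ × 9.8 m/s² × 710 m = 1.852×10^7 Pa = 2686 psi
granite: 2730 kg/m³ × 9.8 m/s² × 38260 m = 1.024×10^9 Pa = 1.485×10^5 psi
Total = 5593 + 249.0 + 2686 + 1.485×10^5 = 1.5699×10^5 psi

160000 psi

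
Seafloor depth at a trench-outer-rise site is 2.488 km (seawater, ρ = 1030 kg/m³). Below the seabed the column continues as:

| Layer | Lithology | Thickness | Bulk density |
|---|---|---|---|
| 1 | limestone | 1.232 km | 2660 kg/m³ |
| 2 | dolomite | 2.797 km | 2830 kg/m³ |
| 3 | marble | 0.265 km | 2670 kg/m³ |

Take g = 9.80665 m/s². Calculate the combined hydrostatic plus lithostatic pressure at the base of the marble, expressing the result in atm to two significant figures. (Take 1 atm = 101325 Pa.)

1400 atm

seawater: 1030 kg/m³ × 9.80665 m/s² × 2488 m = 2.513×10^7 Pa = 248.0 atm
limestone: 2660 kg/m³ × 9.80665 m/s² × 1232 m = 3.214×10^7 Pa = 317.2 atm
dolomite: 2830 kg/m³ × 9.80665 m/s² × 2797 m = 7.762×10^7 Pa = 766.1 atm
marble: 2670 kg/m³ × 9.80665 m/s² × 265 m = 6.939×10^6 Pa = 68.48 atm
Total = 248.0 + 317.2 + 766.1 + 68.48 = 1399.8 atm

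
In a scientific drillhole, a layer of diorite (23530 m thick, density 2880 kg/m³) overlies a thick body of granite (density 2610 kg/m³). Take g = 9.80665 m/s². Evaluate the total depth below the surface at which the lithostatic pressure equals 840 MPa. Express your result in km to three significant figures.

30.4 km

Pressure at base of upper layers: 2880×9.80665×23530 = 6.646×10^8 Pa = 664.6 MPa
Remaining pressure to be supplied by granite: 8.400×10^8 − 6.646×10^8 = 1.754×10^8 Pa
Additional depth in granite = 1.754×10^8 Pa / (2610 kg/m³ × 9.80665 m/s²) = 6854.3 m
Total depth = 23530 m + 6854.3 m = 30384 m
= 30.384 km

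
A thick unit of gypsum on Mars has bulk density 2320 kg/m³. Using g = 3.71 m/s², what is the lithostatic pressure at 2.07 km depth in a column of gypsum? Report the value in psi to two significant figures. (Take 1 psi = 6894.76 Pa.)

2600 psi

gypsum: 2320 kg/m³ × 3.71 m/s² × 2070 m = 1.782×10^7 Pa = 2584 psi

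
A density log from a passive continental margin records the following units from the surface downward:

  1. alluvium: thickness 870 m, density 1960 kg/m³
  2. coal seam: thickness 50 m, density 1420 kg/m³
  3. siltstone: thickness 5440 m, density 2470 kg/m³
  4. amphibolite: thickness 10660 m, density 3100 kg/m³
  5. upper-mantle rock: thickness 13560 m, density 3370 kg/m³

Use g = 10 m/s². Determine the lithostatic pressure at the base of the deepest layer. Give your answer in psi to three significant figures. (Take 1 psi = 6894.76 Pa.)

136000 psi

alluvium: 1960 kg/m³ × 10 m/s² × 870 m = 1.705×10^7 Pa = 2473 psi
coal seam: 1420 kg/m³ × 10 m/s² × 50 m = 7.100×10^5 Pa = 103.0 psi
siltstone: 2470 kg/m³ × 10 m/s² × 5440 m = 1.344×10^8 Pa = 19488 psi
amphibolite: 3100 kg/m³ × 10 m/s² × 10660 m = 3.305×10^8 Pa = 47929 psi
upper-mantle rock: 3370 kg/m³ × 10 m/s² × 13560 m = 4.570×10^8 Pa = 66278 psi
Total = 2473 + 103.0 + 19488 + 47929 + 66278 = 1.3627×10^5 psi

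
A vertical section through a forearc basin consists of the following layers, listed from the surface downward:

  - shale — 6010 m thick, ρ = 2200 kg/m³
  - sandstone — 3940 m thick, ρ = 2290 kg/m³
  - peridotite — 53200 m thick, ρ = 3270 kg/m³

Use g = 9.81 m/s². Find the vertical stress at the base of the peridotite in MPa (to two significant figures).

1900 MPa

shale: 2200 kg/m³ × 9.81 m/s² × 6010 m = 1.297×10^8 Pa = 129.7 MPa
sandstone: 2290 kg/m³ × 9.81 m/s² × 3940 m = 8.851×10^7 Pa = 88.51 MPa
peridotite: 3270 kg/m³ × 9.81 m/s² × 53200 m = 1.707×10^9 Pa = 1707 MPa
Total = 129.7 + 88.51 + 1707 = 1924.8 MPa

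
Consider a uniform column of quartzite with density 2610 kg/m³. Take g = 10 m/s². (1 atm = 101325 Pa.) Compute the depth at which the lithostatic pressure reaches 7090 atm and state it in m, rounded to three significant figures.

h = P/(ρg) = 7090 atm / (2610 kg/m³ × 10 m/s²) = 7.184×10^8 Pa / 26100 Pa/m = 27525 m

27500 m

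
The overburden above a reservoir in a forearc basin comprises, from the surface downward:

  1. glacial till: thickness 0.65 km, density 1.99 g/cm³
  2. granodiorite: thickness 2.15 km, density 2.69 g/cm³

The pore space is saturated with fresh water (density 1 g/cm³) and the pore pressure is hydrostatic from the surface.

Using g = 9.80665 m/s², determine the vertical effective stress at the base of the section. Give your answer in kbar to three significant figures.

Overburden (lithostatic) stress σ_v:
glacial till: 1990 kg/m³ × 9.80665 m/s² × 650 m = 1.268×10^7 Pa = 12.68 MPa
granodiorite: 2690 kg/m³ × 9.80665 m/s² × 2150 m = 5.672×10^7 Pa = 56.72 MPa
Total = 12.68 + 56.72 = 69.402 MPa
Pore pressure P_p = 1000 kg/m³ × 9.80665 m/s² × 2800 m = 2.746×10^7 Pa = 27.46 MPa
Effective stress σ' = σ_v − P_p = 69.40 − 27.46 = 41.943 MPa = 0.41943 kbar

0.419 kbar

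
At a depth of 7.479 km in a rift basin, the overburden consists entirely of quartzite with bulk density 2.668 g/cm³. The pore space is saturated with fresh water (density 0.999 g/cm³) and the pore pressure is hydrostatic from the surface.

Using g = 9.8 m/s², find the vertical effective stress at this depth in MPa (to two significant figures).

Overburden (lithostatic) stress σ_v:
quartzite: 2668 kg/m³ × 9.8 m/s² × 7479 m = 1.955×10^8 Pa = 195.5 MPa
Pore pressure P_p = 999 kg/m³ × 9.8 m/s² × 7479 m = 7.322×10^7 Pa = 73.22 MPa
Effective stress σ' = σ_v − P_p = 195.5 − 73.22 = 122.33 MPa

120 MPa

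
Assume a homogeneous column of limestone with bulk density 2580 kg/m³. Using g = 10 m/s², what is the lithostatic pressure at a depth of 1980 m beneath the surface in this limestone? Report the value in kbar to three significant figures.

0.511 kbar

limestone: 2580 kg/m³ × 10 m/s² × 1980 m = 5.108×10^7 Pa = 0.5108 kbar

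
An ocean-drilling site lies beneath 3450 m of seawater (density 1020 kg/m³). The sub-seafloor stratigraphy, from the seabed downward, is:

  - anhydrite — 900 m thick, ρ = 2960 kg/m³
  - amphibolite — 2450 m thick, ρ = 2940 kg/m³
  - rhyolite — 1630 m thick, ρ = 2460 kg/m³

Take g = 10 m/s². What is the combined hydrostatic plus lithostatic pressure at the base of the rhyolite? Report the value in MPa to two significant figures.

170 MPa

seawater: 1020 kg/m³ × 10 m/s² × 3450 m = 3.519×10^7 Pa = 35.19 MPa
anhydrite: 2960 kg/m³ × 10 m/s² × 900 m = 2.664×10^7 Pa = 26.64 MPa
amphibolite: 2940 kg/m³ × 10 m/s² × 2450 m = 7.203×10^7 Pa = 72.03 MPa
rhyolite: 2460 kg/m³ × 10 m/s² × 1630 m = 4.010×10^7 Pa = 40.10 MPa
Total = 35.19 + 26.64 + 72.03 + 40.10 = 173.96 MPa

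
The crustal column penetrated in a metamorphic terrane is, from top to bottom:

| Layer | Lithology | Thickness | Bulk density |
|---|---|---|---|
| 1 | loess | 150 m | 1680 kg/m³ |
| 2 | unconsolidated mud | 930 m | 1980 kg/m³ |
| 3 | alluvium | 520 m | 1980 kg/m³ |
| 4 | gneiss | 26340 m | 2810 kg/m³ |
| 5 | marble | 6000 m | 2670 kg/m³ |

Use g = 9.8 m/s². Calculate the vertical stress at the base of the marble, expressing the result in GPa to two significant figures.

0.91 GPa

loess: 1680 kg/m³ × 9.8 m/s² × 150 m = 2.470×10^6 Pa = 2.470×10^-3 GPa
unconsolidated mud: 1980 kg/m³ × 9.8 m/s² × 930 m = 1.805×10^7 Pa = 0.01805 GPa
alluvium: 1980 kg/m³ × 9.8 m/s² × 520 m = 1.009×10^7 Pa = 0.01009 GPa
gneiss: 2810 kg/m³ × 9.8 m/s² × 26340 m = 7.254×10^8 Pa = 0.7254 GPa
marble: 2670 kg/m³ × 9.8 m/s² × 6000 m = 1.570×10^8 Pa = 0.1570 GPa
Total = 2.470×10^-3 + 0.01805 + 0.01009 + 0.7254 + 0.1570 = 0.91295 GPa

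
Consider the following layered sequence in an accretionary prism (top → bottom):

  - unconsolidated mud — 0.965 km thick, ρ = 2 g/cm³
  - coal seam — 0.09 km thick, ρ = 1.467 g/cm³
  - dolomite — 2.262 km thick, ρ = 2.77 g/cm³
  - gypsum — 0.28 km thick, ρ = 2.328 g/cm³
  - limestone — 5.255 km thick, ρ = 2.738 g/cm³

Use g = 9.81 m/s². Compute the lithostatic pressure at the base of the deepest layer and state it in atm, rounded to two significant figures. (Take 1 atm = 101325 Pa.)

2300 atm

unconsolidated mud: 2000 kg/m³ × 9.81 m/s² × 965 m = 1.893×10^7 Pa = 186.9 atm
coal seam: 1467 kg/m³ × 9.81 m/s² × 90 m = 1.295×10^6 Pa = 12.78 atm
dolomite: 2770 kg/m³ × 9.81 m/s² × 2262 m = 6.147×10^7 Pa = 606.6 atm
gypsum: 2328 kg/m³ × 9.81 m/s² × 280 m = 6.395×10^6 Pa = 63.11 atm
limestone: 2738 kg/m³ × 9.81 m/s² × 5255 m = 1.411×10^8 Pa = 1393 atm
Total = 186.9 + 12.78 + 606.6 + 63.11 + 1393 = 2262.4 atm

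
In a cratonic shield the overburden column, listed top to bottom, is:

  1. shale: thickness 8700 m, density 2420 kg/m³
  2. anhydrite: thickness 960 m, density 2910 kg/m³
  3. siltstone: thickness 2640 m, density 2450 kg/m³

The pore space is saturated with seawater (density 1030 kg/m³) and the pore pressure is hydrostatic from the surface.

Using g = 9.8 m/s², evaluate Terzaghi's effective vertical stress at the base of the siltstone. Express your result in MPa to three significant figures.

Overburden (lithostatic) stress σ_v:
shale: 2420 kg/m³ × 9.8 m/s² × 8700 m = 2.063×10^8 Pa = 206.3 MPa
anhydrite: 2910 kg/m³ × 9.8 m/s² × 960 m = 2.738×10^7 Pa = 27.38 MPa
siltstone: 2450 kg/m³ × 9.8 m/s² × 2640 m = 6.339×10^7 Pa = 63.39 MPa
Total = 206.3 + 27.38 + 63.39 = 297.09 MPa
Pore pressure P_p = 1030 kg/m³ × 9.8 m/s² × 12300 m = 1.242×10^8 Pa = 124.2 MPa
Effective stress σ' = σ_v − P_p = 297.1 − 124.2 = 172.94 MPa

173 MPa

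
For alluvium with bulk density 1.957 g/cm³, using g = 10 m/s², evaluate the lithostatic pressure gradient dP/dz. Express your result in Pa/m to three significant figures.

dP/dz = ρg = 1957 kg/m³ × 10 m/s² = 19570 Pa/m

19600 Pa/m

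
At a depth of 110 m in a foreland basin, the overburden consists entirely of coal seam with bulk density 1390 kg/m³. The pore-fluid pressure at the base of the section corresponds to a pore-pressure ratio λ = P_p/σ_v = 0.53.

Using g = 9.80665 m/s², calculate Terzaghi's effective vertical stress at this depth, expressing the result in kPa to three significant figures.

Overburden (lithostatic) stress σ_v:
coal seam: 1390 kg/m³ × 9.80665 m/s² × 110 m = 1.499×10^6 Pa = 1.499 MPa
Pore pressure P_p = λ·σ_v = 0.53 × 1.499 MPa = 0.7947 MPa
Effective stress σ' = σ_v − P_p = 1.499 − 0.7947 = 0.70474 MPa = 704.74 kPa

705 kPa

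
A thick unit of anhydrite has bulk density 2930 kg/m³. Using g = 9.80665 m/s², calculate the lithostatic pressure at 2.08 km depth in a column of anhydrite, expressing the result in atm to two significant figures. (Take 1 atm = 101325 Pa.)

590 atm

anhydrite: 2930 kg/m³ × 9.80665 m/s² × 2080 m = 5.977×10^7 Pa = 589.8 atm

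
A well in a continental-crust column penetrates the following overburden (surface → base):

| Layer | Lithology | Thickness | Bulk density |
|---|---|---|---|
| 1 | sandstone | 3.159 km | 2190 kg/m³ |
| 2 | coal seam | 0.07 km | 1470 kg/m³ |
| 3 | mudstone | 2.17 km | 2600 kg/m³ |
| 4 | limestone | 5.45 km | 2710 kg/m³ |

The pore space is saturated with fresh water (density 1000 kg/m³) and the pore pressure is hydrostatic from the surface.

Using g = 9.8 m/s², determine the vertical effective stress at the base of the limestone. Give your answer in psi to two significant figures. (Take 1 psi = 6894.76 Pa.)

Overburden (lithostatic) stress σ_v:
sandstone: 2190 kg/m³ × 9.8 m/s² × 3159 m = 6.780×10^7 Pa = 67.80 MPa
coal seam: 1470 kg/m³ × 9.8 m/s² × 70 m = 1.008×10^6 Pa = 1.008 MPa
mudstone: 2600 kg/m³ × 9.8 m/s² × 2170 m = 5.529×10^7 Pa = 55.29 MPa
limestone: 2710 kg/m³ × 9.8 m/s² × 5450 m = 1.447×10^8 Pa = 144.7 MPa
Total = 67.80 + 1.008 + 55.29 + 144.7 = 268.84 MPa
Pore pressure P_p = 1000 kg/m³ × 9.8 m/s² × 10849 m = 1.063×10^8 Pa = 106.3 MPa
Effective stress σ' = σ_v − P_p = 268.8 − 106.3 = 162.52 MPa = 23571 psi

24000 psi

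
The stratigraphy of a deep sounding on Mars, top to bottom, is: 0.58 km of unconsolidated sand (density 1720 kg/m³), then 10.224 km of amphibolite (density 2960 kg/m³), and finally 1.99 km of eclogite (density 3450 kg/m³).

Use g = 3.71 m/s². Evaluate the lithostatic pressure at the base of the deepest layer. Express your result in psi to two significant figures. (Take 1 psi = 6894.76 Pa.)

21000 psi

unconsolidated sand: 1720 kg/m³ × 3.71 m/s² × 580 m = 3.701×10^6 Pa = 536.8 psi
amphibolite: 2960 kg/m³ × 3.71 m/s² × 10224 m = 1.123×10^8 Pa = 16284 psi
eclogite: 3450 kg/m³ × 3.71 m/s² × 1990 m = 2.547×10^7 Pa = 3694 psi
Total = 536.8 + 16284 + 3694 = 20515 psi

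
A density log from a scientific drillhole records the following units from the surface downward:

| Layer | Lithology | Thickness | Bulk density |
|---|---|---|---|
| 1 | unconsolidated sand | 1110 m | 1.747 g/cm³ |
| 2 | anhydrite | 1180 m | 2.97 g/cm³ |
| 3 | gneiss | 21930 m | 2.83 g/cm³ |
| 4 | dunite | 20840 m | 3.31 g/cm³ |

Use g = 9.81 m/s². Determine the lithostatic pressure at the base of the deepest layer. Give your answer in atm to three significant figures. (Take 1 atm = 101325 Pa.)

13200 atm

unconsolidated sand: 1747 kg/m³ × 9.81 m/s² × 1110 m = 1.902×10^7 Pa = 187.7 atm
anhydrite: 2970 kg/m³ × 9.81 m/s² × 1180 m = 3.438×10^7 Pa = 339.3 atm
gneiss: 2830 kg/m³ × 9.81 m/s² × 21930 m = 6.088×10^8 Pa = 6009 atm
dunite: 3310 kg/m³ × 9.81 m/s² × 20840 m = 6.767×10^8 Pa = 6678 atm
Total = 187.7 + 339.3 + 6009 + 6678 = 13214 atm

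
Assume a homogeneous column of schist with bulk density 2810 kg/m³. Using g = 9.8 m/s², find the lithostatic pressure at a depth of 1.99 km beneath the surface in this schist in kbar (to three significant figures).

0.548 kbar

schist: 2810 kg/m³ × 9.8 m/s² × 1990 m = 5.480×10^7 Pa = 0.5480 kbar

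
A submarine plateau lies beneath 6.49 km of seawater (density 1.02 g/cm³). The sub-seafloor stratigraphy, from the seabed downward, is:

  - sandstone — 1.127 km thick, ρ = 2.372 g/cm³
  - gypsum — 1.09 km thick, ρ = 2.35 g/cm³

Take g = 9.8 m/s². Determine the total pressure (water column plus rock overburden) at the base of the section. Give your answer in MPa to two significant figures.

120 MPa

seawater: 1020 kg/m³ × 9.8 m/s² × 6490 m = 6.487×10^7 Pa = 64.87 MPa
sandstone: 2372 kg/m³ × 9.8 m/s² × 1127 m = 2.620×10^7 Pa = 26.20 MPa
gypsum: 2350 kg/m³ × 9.8 m/s² × 1090 m = 2.510×10^7 Pa = 25.10 MPa
Total = 64.87 + 26.20 + 25.10 = 116.17 MPa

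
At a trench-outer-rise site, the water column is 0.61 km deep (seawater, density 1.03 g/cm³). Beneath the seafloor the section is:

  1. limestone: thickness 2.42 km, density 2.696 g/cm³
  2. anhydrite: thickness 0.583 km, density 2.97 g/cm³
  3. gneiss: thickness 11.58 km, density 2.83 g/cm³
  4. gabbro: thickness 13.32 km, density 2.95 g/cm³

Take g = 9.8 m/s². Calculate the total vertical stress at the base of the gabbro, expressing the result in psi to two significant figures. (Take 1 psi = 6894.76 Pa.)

seawater: 1030 kg/m³ × 9.8 m/s² × 610 m = 6.157×10^6 Pa = 893.0 psi
limestone: 2696 kg/m³ × 9.8 m/s² × 2420 m = 6.394×10^7 Pa = 9273 psi
anhydrite: 2970 kg/m³ × 9.8 m/s² × 583 m = 1.697×10^7 Pa = 2461 psi
gneiss: 2830 kg/m³ × 9.8 m/s² × 11580 m = 3.212×10^8 Pa = 46580 psi
gabbro: 2950 kg/m³ × 9.8 m/s² × 13320 m = 3.851×10^8 Pa = 55851 psi
Total = 893.0 + 9273 + 2461 + 46580 + 55851 = 1.1506×10^5 psi

120000 psi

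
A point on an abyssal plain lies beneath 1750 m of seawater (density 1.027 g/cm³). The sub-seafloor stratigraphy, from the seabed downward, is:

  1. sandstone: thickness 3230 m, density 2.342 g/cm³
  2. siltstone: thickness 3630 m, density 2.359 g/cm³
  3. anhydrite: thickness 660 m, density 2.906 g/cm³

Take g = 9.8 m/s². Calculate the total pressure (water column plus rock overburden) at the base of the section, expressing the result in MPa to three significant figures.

194 MPa

seawater: 1027 kg/m³ × 9.8 m/s² × 1750 m = 1.761×10^7 Pa = 17.61 MPa
sandstone: 2342 kg/m³ × 9.8 m/s² × 3230 m = 7.413×10^7 Pa = 74.13 MPa
siltstone: 2359 kg/m³ × 9.8 m/s² × 3630 m = 8.392×10^7 Pa = 83.92 MPa
anhydrite: 2906 kg/m³ × 9.8 m/s² × 660 m = 1.880×10^7 Pa = 18.80 MPa
Total = 17.61 + 74.13 + 83.92 + 18.80 = 194.46 MPa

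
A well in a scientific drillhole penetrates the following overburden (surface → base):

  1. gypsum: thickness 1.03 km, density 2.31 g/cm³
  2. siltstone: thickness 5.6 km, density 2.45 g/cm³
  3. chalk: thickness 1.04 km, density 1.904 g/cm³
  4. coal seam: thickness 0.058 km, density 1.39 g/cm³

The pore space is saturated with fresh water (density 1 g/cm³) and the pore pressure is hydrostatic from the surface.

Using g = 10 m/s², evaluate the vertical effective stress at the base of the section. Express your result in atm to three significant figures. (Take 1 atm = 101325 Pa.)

1030 atm

Overburden (lithostatic) stress σ_v:
gypsum: 2310 kg/m³ × 10 m/s² × 1030 m = 2.379×10^7 Pa = 23.79 MPa
siltstone: 2450 kg/m³ × 10 m/s² × 5600 m = 1.372×10^8 Pa = 137.2 MPa
chalk: 1904 kg/m³ × 10 m/s² × 1040 m = 1.980×10^7 Pa = 19.80 MPa
coal seam: 1390 kg/m³ × 10 m/s² × 58 m = 8.062×10^5 Pa = 0.8062 MPa
Total = 23.79 + 137.2 + 19.80 + 0.8062 = 181.60 MPa
Pore pressure P_p = 1000 kg/m³ × 10 m/s² × 7728 m = 7.728×10^7 Pa = 77.28 MPa
Effective stress σ' = σ_v − P_p = 181.6 − 77.28 = 104.32 MPa = 1029.6 atm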